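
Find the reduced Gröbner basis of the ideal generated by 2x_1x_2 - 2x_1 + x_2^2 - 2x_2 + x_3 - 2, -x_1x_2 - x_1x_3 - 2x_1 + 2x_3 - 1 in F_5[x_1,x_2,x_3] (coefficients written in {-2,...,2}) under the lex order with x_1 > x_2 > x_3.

f_1 = 2x_1x_2 - 2x_1 + x_2^2 - 2x_2 + x_3 - 2, LT = x_1x_2.
f_2 = -x_1x_2 - x_1x_3 - 2x_1 + 2x_3 - 1, LT = x_1x_2.

S(f_1,f_2): lcm = x_1x_2. S = -x_1x_3 + 2x_1 - 2x_2^2 - x_2 - 2.
  reduce S modulo (f_1, f_2):
  remainder -x_1x_3 + 2x_1 - 2x_2^2 - x_2 - 2 ≠ 0; add g_3 = -x_1x_3 + 2x_1 - 2x_2^2 - x_2 - 2 to the basis.

S(f_1,g_3): lcm = x_1x_2x_3. S = 2x_1x_2 - x_1x_3 - 2x_2^3 - 2x_2^2x_3 - x_2^2 - x_2x_3 - 2x_2 - 2x_3^2 - x_3.
  reduce S modulo (f_1, f_2, g_3):
  remainder -2x_2^3 - 2x_2^2x_3 - x_2x_3 + x_2 - 2x_3^2 - 2x_3 - 1 ≠ 0; add g_4 = -2x_2^3 - 2x_2^2x_3 - x_2x_3 + x_2 - 2x_3^2 - 2x_3 - 1 to the basis.

The other S-polynomials (S(f_2,g_3), S(f_1,g_4), S(f_2,g_4), S(g_3,g_4)) all reduce to 0 modulo the current basis, so we have a Gröbner basis.
Inter-reduce: drop elements whose leading term is divisible by another's, tail-reduce, and make monic.

G = {x_1x_2 - x_1 - 2x_2^2 - x_2 - 2x_3 - 1, x_1x_3 - 2x_1 + 2x_2^2 + x_2 + 2, x_2^3 + x_2^2x_3 - 2x_2x_3 + 2x_2 + x_3^2 + x_3 - 2}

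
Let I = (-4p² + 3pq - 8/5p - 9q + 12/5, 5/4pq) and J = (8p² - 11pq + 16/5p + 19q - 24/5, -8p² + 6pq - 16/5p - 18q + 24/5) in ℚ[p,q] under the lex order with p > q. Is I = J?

Two ideals are equal iff their reduced Gröbner bases coincide (the reduced basis is unique for a fixed ordering).
Buchberger on the first generating set:
f_1 = -4p² + 3pq - 8/5p - 9q + 12/5, LT = p².
f_2 = 5/4pq, LT = pq.

S(f_1,f_2): lcm = p²q. S = -¾pq² + ⅖pq + 9/4q² - ⅗q.
  leading term pq²: subtract (-⅗q)·f_2 from -¾pq² + ⅖pq + 9/4q² - ⅗q → ⅖pq + 9/4q² - ⅗q
  leading term pq: subtract (8/25)·f_2 from ⅖pq + 9/4q² - ⅗q → 9/4q² - ⅗q
  leading term q²: no divisor's leading term divides it; move 9/4q² to the remainder.
  leading term q: no divisor's leading term divides it; move -⅗q to the remainder.
  remainder 9/4q² - ⅗q ≠ 0; add g_3 = 9/4q² - ⅗q to the basis.

S(f_1,g_3): leading monomials are coprime, so the S-polynomial reduces to 0 (Buchberger's first criterion).
S(f_2,g_3): lcm = pq². S = 4/15pq.
  leading term pq: subtract (16/75)·f_2 from 4/15pq → 0
  remainder 0.

Every S-polynomial of the final basis reduces to 0, so we have a Gröbner basis.
Inter-reduce: drop elements whose leading term is divisible by another's, tail-reduce, and make monic.
Reduced Gröbner basis: {p² + ⅖p + 9/4q - ⅗, pq, q² - 4/15q}.

Buchberger on the second generating set:
h_1 = 8p² - 11pq + 16/5p + 19q - 24/5, LT = p².
h_2 = -8p² + 6pq - 16/5p - 18q + 24/5, LT = p².

S(h_1,h_2): lcm = p². S = -⅝pq + ⅛q.
  leading term pq: no divisor's leading term divides it; move -⅝pq to the remainder.
  leading term q: no divisor's leading term divides it; move ⅛q to the remainder.
  remainder -⅝pq + ⅛q ≠ 0; add k_3 = -⅝pq + ⅛q to the basis.

S(h_1,k_3): lcm = p²q. S = -11/8pq² + ⅗pq + 19/8q² - ⅗q.
  leading term pq²: subtract (11/5q)·k_3 from -11/8pq² + ⅗pq + 19/8q² - ⅗q → ⅗pq + 21/10q² - ⅗q
  leading term pq: subtract (-24/25)·k_3 from ⅗pq + 21/10q² - ⅗q → 21/10q² - 12/25q
  leading term q²: no divisor's leading term divides it; move 21/10q² to the remainder.
  leading term q: no divisor's leading term divides it; move -12/25q to the remainder.
  remainder 21/10q² - 12/25q ≠ 0; add k_4 = 21/10q² - 12/25q to the basis.

S(h_2,k_3): lcm = p²q. S = -¾pq² + ⅗pq + 9/4q² - ⅗q.
  leading term pq²: subtract (6/5q)·k_3 from -¾pq² + ⅗pq + 9/4q² - ⅗q → ⅗pq + 21/10q² - ⅗q
  leading term pq: subtract (-24/25)·k_3 from ⅗pq + 21/10q² - ⅗q → 21/10q² - 12/25q
  leading term q²: subtract (1)·k_4 from 21/10q² - 12/25q → 0
  remainder 0.

S(h_1,k_4): leading monomials are coprime, so the S-polynomial reduces to 0 (Buchberger's first criterion).
S(h_2,k_4): leading monomials are coprime, so the S-polynomial reduces to 0 (Buchberger's first criterion).
S(k_3,k_4): lcm = pq². S = 8/35pq - ⅕q².
  leading term pq: subtract (-64/175)·k_3 from 8/35pq - ⅕q² → -⅕q² + 8/175q
  leading term q²: subtract (-2/21)·k_4 from -⅕q² + 8/175q → 0
  remainder 0.

Every S-polynomial of the final basis reduces to 0, so we have a Gröbner basis.
Inter-reduce: drop elements whose leading term is divisible by another's, tail-reduce, and make monic.
Reduced Gröbner basis: {p² + ⅖p + 21/10q - ⅗, pq - ⅕q, q² - 8/35q}.

These differ, so the ideals are not equal.

No, the ideals differ.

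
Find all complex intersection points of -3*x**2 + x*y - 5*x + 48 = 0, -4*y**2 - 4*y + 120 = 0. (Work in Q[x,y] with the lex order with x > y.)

Compute a lex Gröbner basis by Buchberger's algorithm.
f_1 = -3*x**2 + x*y - 5*x + 48, LT = x**2.
f_2 = -4*y**2 - 4*y + 120, LT = y**2.

The S-polynomials (S(f_1,f_2)) all reduce to 0 modulo the current basis, so we have a Gröbner basis.
Inter-reduce: drop elements whose leading term is divisible by another's, tail-reduce, and make monic.
Reduced Gröbner basis: {x**2 - 1/3*x*y + 5/3*x - 16, y**2 + y - 30}.

From the last basis element, y**2 + y - 30 = 0, so y takes values in {-6, 5}. Each choice, substituted upward through the basis, yields the corresponding point(s) of the solution set.
  y = -6: the earlier basis element becomes x**2 + 11/3*x - 16 = 0, giving x = -11/6 + sqrt(697)/6, -sqrt(697)/6 - 11/6 — points (-11/6 + sqrt(697)/6, -6), (-sqrt(697)/6 - 11/6, -6).
  y = 5: the earlier basis element becomes x**2 - 16 = 0, giving x = -4, 4 — points (-4, 5), (4, 5).
Check: every point annihilates each of the original generators.
This is the nonlinear analogue of row-reducing a linear system.

{(-11/6 + sqrt(697)/6, -6), (-sqrt(697)/6 - 11/6, -6), (-4, 5), (4, 5)}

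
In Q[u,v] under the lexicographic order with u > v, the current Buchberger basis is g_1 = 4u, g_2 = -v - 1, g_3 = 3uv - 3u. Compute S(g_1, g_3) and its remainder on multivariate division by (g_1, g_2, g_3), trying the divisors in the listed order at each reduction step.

S(g_1, g_3) = u; remainder on division = 0.

lcm(LM(g_1), LM(g_3)) = uv.
S = (lcm/LT(g_1))·g_1 − (lcm/LT(g_3))·g_3 = u.
Reduce S modulo (g_1, g_2, g_3) in that order:
  leading term u: subtract (1/4)·g_1 from u → 0
The remainder is 0, so this S-polynomial contributes no new basis element.
An S-polynomial is built so that the two leading terms cancel; whether anything survives reduction is exactly the Gröbner-basis criterion.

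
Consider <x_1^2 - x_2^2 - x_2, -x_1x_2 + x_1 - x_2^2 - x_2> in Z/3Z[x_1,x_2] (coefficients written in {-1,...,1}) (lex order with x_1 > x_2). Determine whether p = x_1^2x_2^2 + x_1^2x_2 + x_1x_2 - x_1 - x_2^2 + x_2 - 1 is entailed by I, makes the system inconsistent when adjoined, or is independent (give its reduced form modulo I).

x_1^2x_2^2 + x_1^2x_2 + x_1x_2 - x_1 - x_2^2 + x_2 - 1 is independent of I; its normal form modulo I is -x_2 - 1.

First compute the reduced Gröbner basis of I by Buchberger's algorithm.
f_1 = x_1^2 - x_2^2 - x_2, LT = x_1^2.
f_2 = -x_1x_2 + x_1 - x_2^2 - x_2, LT = x_1x_2.

S(f_1,f_2): lcm = x_1^2x_2. S = x_1^2 - x_1x_2^2 - x_1x_2 - x_2^3 - x_2^2.
  leading term x_1^2: subtract (1)·f_1 from x_1^2 - x_1x_2^2 - x_1x_2 - x_2^3 - x_2^2 → -x_1x_2^2 - x_1x_2 - x_2^3 + x_2
  leading term x_1x_2^2: subtract (x_2)·f_2 from -x_1x_2^2 - x_1x_2 - x_2^3 + x_2 → x_1x_2 + x_2^2 + x_2
  leading term x_1x_2: subtract (-1)·f_2 from x_1x_2 + x_2^2 + x_2 → x_1
  leading term x_1: no divisor's leading term divides it; move x_1 to the remainder.
  remainder x_1 ≠ 0; add h_3 = x_1 to the basis.

S(f_1,h_3): lcm = x_1^2. S = -x_2^2 - x_2.
  leading term x_2^2: no divisor's leading term divides it; move -x_2^2 to the remainder.
  leading term x_2: no divisor's leading term divides it; move -x_2 to the remainder.
  remainder -x_2^2 - x_2 ≠ 0; add h_4 = -x_2^2 - x_2 to the basis.

The other S-polynomials (S(f_2,h_3), S(f_1,h_4), S(f_2,h_4), S(h_3,h_4)) all reduce to 0 modulo the current basis, so we have a Gröbner basis.
Inter-reduce: drop elements whose leading term is divisible by another's, tail-reduce, and make monic.
Reduced Gröbner basis: {x_1, x_2^2 + x_2}.
Label its elements g_1 = x_1, g_2 = x_2^2 + x_2.

Reduce p = x_1^2x_2^2 + x_1^2x_2 + x_1x_2 - x_1 - x_2^2 + x_2 - 1 modulo G:
  leading term x_1^2x_2^2: subtract (x_1x_2^2)·g_1 from x_1^2x_2^2 + x_1^2x_2 + x_1x_2 - x_1 - x_2^2 + x_2 - 1 → x_1^2x_2 + x_1x_2 - x_1 - x_2^2 + x_2 - 1
  leading term x_1^2x_2: subtract (x_1x_2)·g_1 from x_1^2x_2 + x_1x_2 - x_1 - x_2^2 + x_2 - 1 → x_1x_2 - x_1 - x_2^2 + x_2 - 1
  leading term x_1x_2: subtract (x_2)·g_1 from x_1x_2 - x_1 - x_2^2 + x_2 - 1 → -x_1 - x_2^2 + x_2 - 1
  leading term x_1: subtract (-1)·g_1 from -x_1 - x_2^2 + x_2 - 1 → -x_2^2 + x_2 - 1
  leading term x_2^2: subtract (-1)·g_2 from -x_2^2 + x_2 - 1 → -x_2 - 1
  leading term x_2: no divisor's leading term divides it; move -x_2 to the remainder.
  leading term 1: no divisor's leading term divides it; move -1 to the remainder.
  normal form = -x_2 - 1.
The normal form is nonzero, so p ∉ I. Since p minus its normal form lies in I, I + (p) = I + (r) where r = -x_2 - 1; decide whether this ideal is the whole ring.
Run Buchberger on G together with r (pairs among the g_i already reduce to 0 since G is a Gröbner basis):
g_1 = x_1, LT = x_1.
g_2 = x_2^2 + x_2, LT = x_2^2.
r = -x_2 - 1, LT = x_2.

The S-polynomials (S(g_1,g_2), S(g_1,r), S(g_2,r)) all reduce to 0 modulo the current basis, so we have a Gröbner basis.
Inter-reduce: drop elements whose leading term is divisible by another's, tail-reduce, and make monic.
Reduced Gröbner basis: {x_1, x_2 + 1}.
The reduced Gröbner basis of I + (p) is {x_1, x_2 + 1} ≠ {1}, a proper ideal, so the enlarged system stays consistent: p is independent of I, with normal form -x_2 - 1.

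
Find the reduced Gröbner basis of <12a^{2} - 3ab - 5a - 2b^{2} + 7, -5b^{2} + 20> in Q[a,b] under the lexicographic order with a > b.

f_1 = 12a^{2} - 3ab - 5a - 2b^{2} + 7, LT = a^{2}.
f_2 = -5b^{2} + 20, LT = b^{2}.

The S-polynomials (S(f_1,f_2)) all reduce to 0 modulo the current basis, so we have a Gröbner basis.

G = {a^{2} - \tfrac{1}{4}ab - \tfrac{5}{12}a - \tfrac{1}{12}, b^{2} - 4}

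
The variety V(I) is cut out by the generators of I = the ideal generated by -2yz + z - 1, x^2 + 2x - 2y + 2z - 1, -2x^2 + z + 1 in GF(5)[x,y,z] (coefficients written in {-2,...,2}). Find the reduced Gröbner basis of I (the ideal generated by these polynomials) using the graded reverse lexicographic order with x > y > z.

This is the nonlinear analogue of row-reducing a linear system.

f_1 = -2yz + z - 1, LT = yz.
f_2 = x^2 + 2x - 2y + 2z - 1, LT = x^2.
f_3 = -2x^2 + z + 1, LT = x^2.

S(f_2,f_3): lcm = x^2. S = 2x - 2y + 2.
  leading term x: no divisor's leading term divides it; move 2x to the remainder.
  leading term y: no divisor's leading term divides it; move -2y to the remainder.
  leading term 1: no divisor's leading term divides it; move 2 to the remainder.
  remainder 2x - 2y + 2 ≠ 0; add g_4 = 2x - 2y + 2 to the basis.

S(f_2,g_4): lcm = x^2. S = xy + x - 2y + 2z - 1.
  leading term xy: subtract (-2y)·g_4 from xy + x - 2y + 2z - 1 → y^2 + x + 2y + 2z - 1
  leading term y^2: no divisor's leading term divides it; move y^2 to the remainder.
  leading term x: subtract (-2)·g_4 from x + 2y + 2z - 1 → -2y + 2z - 2
  leading term y: no divisor's leading term divides it; move -2y to the remainder.
  leading term z: no divisor's leading term divides it; move 2z to the remainder.
  leading term 1: no divisor's leading term divides it; move -2 to the remainder.
  remainder y^2 - 2y + 2z - 2 ≠ 0; add g_5 = y^2 - 2y + 2z - 2 to the basis.

S(f_1,g_5): lcm = y^2z. S = -yz - 2z^2 - 2y + 2z.
  leading term yz: subtract (-2)·f_1 from -yz - 2z^2 - 2y + 2z → -2z^2 - 2y - z - 2
  leading term z^2: no divisor's leading term divides it; move -2z^2 to the remainder.
  leading term y: no divisor's leading term divides it; move -2y to the remainder.
  leading term z: no divisor's leading term divides it; move -z to the remainder.
  leading term 1: no divisor's leading term divides it; move -2 to the remainder.
  remainder -2z^2 - 2y - z - 2 ≠ 0; add g_6 = -2z^2 - 2y - z - 2 to the basis.

The other S-polynomials (S(f_1,f_2), S(f_1,f_3), S(f_1,g_4), S(f_3,g_4), S(f_2,g_5), S(f_3,g_5), S(g_4,g_5), S(f_1,g_6), S(f_2,g_6), S(f_3,g_6), S(g_4,g_6), S(g_5,g_6)) all reduce to 0 modulo the current basis, so we have a Gröbner basis.
Inter-reduce: drop elements whose leading term is divisible by another's, tail-reduce, and make monic.

G = {y^2 - 2y + 2z - 2, yz + 2z - 2, z^2 + y - 2z + 1, x - y + 1}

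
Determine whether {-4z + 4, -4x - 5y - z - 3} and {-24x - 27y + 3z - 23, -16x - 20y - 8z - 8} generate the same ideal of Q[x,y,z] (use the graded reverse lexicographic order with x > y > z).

Since reduced Gröbner bases are canonical representatives of ideals under a given ordering, it suffices to compute and compare them.
Buchberger on the first generating set:
f_1 = -4z + 4, LT = z.
f_2 = -4x - 5y - z - 3, LT = x.

The S-polynomials (S(f_1,f_2)) all reduce to 0 modulo the current basis, so we have a Gröbner basis.
Inter-reduce: drop elements whose leading term is divisible by another's, tail-reduce, and make monic.
Reduced Gröbner basis: {x + \tfrac{5}{4}y + 1, z - 1}.

Buchberger on the second generating set:
h_1 = -24x - 27y + 3z - 23, LT = x.
h_2 = -16x - 20y - 8z - 8, LT = x.

S(h_1,h_2): lcm = x. S = -\tfrac{1}{8}y - \tfrac{5}{8}z + \tfrac{11}{24}.
  leading term y: no divisor's leading term divides it; move -\tfrac{1}{8}y to the remainder.
  leading term z: no divisor's leading term divides it; move -\tfrac{5}{8}z to the remainder.
  leading term 1: no divisor's leading term divides it; move \tfrac{11}{24} to the remainder.
  remainder -\tfrac{1}{8}y - \tfrac{5}{8}z + \tfrac{11}{24} ≠ 0; add k_3 = -\tfrac{1}{8}y - \tfrac{5}{8}z + \tfrac{11}{24} to the basis.

The other S-polynomials (S(h_1,k_3), S(h_2,k_3)) all reduce to 0 modulo the current basis, so we have a Gröbner basis.
Inter-reduce: drop elements whose leading term is divisible by another's, tail-reduce, and make monic.
Reduced Gröbner basis: {x - \tfrac{23}{4}z + \tfrac{61}{12}, y + 5z - \tfrac{11}{3}}.

The bases are distinct; the ideals are different.

No, the ideals differ.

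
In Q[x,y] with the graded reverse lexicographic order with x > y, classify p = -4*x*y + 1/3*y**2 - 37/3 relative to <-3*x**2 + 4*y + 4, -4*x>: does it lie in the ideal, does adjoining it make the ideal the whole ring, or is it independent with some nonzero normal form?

Adjoining -4*x*y + 1/3*y**2 - 37/3 makes the ideal the whole ring: the system is inconsistent.

First compute the reduced Gröbner basis of I by Buchberger's algorithm.
f_1 = -3*x**2 + 4*y + 4, LT = x**2.
f_2 = -4*x, LT = x.

S(f_1,f_2): lcm = x**2. S = -4/3*y - 4/3.
  leading term y: no divisor's leading term divides it; move -4/3*y to the remainder.
  leading term 1: no divisor's leading term divides it; move -4/3 to the remainder.
  remainder -4/3*y - 4/3 ≠ 0; add h_3 = -4/3*y - 4/3 to the basis.

The other S-polynomials (S(f_1,h_3), S(f_2,h_3)) all reduce to 0 modulo the current basis, so we have a Gröbner basis.
Inter-reduce: drop elements whose leading term is divisible by another's, tail-reduce, and make monic.
Reduced Gröbner basis: {x, y + 1}.
Label its elements g_1 = x, g_2 = y + 1.

Reduce p = -4*x*y + 1/3*y**2 - 37/3 modulo G:
  leading term x*y: subtract (-4*y)·g_1 from -4*x*y + 1/3*y**2 - 37/3 → 1/3*y**2 - 37/3
  leading term y**2: subtract (1/3*y)·g_2 from 1/3*y**2 - 37/3 → -1/3*y - 37/3
  leading term y: subtract (-1/3)·g_2 from -1/3*y - 37/3 → -12
  leading term 1: no divisor's leading term divides it; move -12 to the remainder.
  normal form = -12.
The normal form is nonzero, so p ∉ I. Since p minus its normal form lies in I, I + (p) = I + (r) where r = -12; decide whether this ideal is the whole ring.
Here r = -12 is a nonzero constant, hence a unit: 1 ∈ I + (p), the Gröbner basis of I + (p) is {1}, and the enlarged system has no common solution — adjoining p is inconsistent.

Ideal membership is decidable via reduction modulo a Gröbner basis.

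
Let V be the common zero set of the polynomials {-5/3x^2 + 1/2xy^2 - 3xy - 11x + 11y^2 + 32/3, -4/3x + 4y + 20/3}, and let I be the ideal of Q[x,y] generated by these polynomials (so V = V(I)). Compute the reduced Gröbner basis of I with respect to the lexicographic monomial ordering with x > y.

f_1 = -5/3x^2 + 1/2xy^2 - 3xy - 11x + 11y^2 + 32/3, LT = x^2.
f_2 = -4/3x + 4y + 20/3, LT = x.

S(f_1,f_2): lcm = x^2. S = -3/10xy^2 + 24/5xy + 58/5x - 33/5y^2 - 32/5.
  leading term xy^2: subtract (9/40y^2)·f_2 from -3/10xy^2 + 24/5xy + 58/5x - 33/5y^2 - 32/5 → 24/5xy + 58/5x - 9/10y^3 - 81/10y^2 - 32/5
  leading term xy: subtract (-18/5y)·f_2 from 24/5xy + 58/5x - 9/10y^3 - 81/10y^2 - 32/5 → 58/5x - 9/10y^3 + 63/10y^2 + 24y - 32/5
  leading term x: subtract (-87/10)·f_2 from 58/5x - 9/10y^3 + 63/10y^2 + 24y - 32/5 → -9/10y^3 + 63/10y^2 + 294/5y + 258/5
  leading term y^3: no divisor's leading term divides it; move -9/10y^3 to the remainder.
  leading term y^2: no divisor's leading term divides it; move 63/10y^2 to the remainder.
  leading term y: no divisor's leading term divides it; move 294/5y to the remainder.
  leading term 1: no divisor's leading term divides it; move 258/5 to the remainder.
  remainder -9/10y^3 + 63/10y^2 + 294/5y + 258/5 ≠ 0; add g_3 = -9/10y^3 + 63/10y^2 + 294/5y + 258/5 to the basis.

S(f_1,g_3): leading monomials are coprime, so the S-polynomial reduces to 0 (Buchberger's first criterion).
S(f_2,g_3): leading monomials are coprime, so the S-polynomial reduces to 0 (Buchberger's first criterion).
Every S-polynomial of the final basis reduces to 0, so we have a Gröbner basis.
Inter-reduce: drop elements whose leading term is divisible by another's, tail-reduce, and make monic.

G = {x - 3y - 5, y^3 - 7y^2 - 196/3y - 172/3}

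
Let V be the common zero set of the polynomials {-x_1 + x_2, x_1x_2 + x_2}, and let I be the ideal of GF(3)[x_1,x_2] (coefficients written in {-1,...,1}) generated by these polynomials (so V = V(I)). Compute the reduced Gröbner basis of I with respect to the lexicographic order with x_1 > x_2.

G = {x_1 - x_2, x_2^2 + x_2}

This is the nonlinear analogue of row-reducing a linear system.

f_1 = -x_1 + x_2, LT = x_1.
f_2 = x_1x_2 + x_2, LT = x_1x_2.

S(f_1,f_2): lcm = x_1x_2. S = -x_2^2 - x_2.
  reduce S modulo (f_1, f_2):
  remainder -x_2^2 - x_2 ≠ 0; add g_3 = -x_2^2 - x_2 to the basis.

The other S-polynomials (S(f_1,g_3), S(f_2,g_3)) all reduce to 0 modulo the current basis, so we have a Gröbner basis.
Inter-reduce: drop elements whose leading term is divisible by another's, tail-reduce, and make monic.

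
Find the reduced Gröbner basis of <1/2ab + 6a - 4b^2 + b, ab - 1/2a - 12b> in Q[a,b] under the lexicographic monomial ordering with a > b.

Buchberger's algorithm terminates because the ascending chain of leading-term ideals stabilizes.

f_1 = 1/2ab + 6a - 4b^2 + b, LT = ab.
f_2 = ab - 1/2a - 12b, LT = ab.

S(f_1,f_2): lcm = ab. S = 25/2a - 8b^2 + 14b.
  leading term a: no divisor's leading term divides it; move 25/2a to the remainder.
  leading term b^2: no divisor's leading term divides it; move -8b^2 to the remainder.
  leading term b: no divisor's leading term divides it; move 14b to the remainder.
  remainder 25/2a - 8b^2 + 14b ≠ 0; add g_3 = 25/2a - 8b^2 + 14b to the basis.

S(f_1,g_3): lcm = ab. S = 12a + 16/25b^3 - 228/25b^2 + 2b.
  leading term a: subtract (24/25)·g_3 from 12a + 16/25b^3 - 228/25b^2 + 2b → 16/25b^3 - 36/25b^2 - 286/25b
  leading term b^3: no divisor's leading term divides it; move 16/25b^3 to the remainder.
  leading term b^2: no divisor's leading term divides it; move -36/25b^2 to the remainder.
  leading term b: no divisor's leading term divides it; move -286/25b to the remainder.
  remainder 16/25b^3 - 36/25b^2 - 286/25b ≠ 0; add g_4 = 16/25b^3 - 36/25b^2 - 286/25b to the basis.

The other S-polynomials (S(f_2,g_3), S(f_1,g_4), S(f_2,g_4), S(g_3,g_4)) all reduce to 0 modulo the current basis, so we have a Gröbner basis.
Inter-reduce: drop elements whose leading term is divisible by another's, tail-reduce, and make monic.

G = {a - 16/25b^2 + 28/25b, b^3 - 9/4b^2 - 143/8b}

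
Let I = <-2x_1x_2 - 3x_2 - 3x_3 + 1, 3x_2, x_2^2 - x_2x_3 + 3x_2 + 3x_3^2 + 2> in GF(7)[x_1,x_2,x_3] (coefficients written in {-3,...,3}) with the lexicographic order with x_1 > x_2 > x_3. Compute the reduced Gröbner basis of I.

G = {x_2, x_3 + 2}

f_1 = -2x_1x_2 - 3x_2 - 3x_3 + 1, LT = x_1x_2.
f_2 = 3x_2, LT = x_2.
f_3 = x_2^2 - x_2x_3 + 3x_2 + 3x_3^2 + 2, LT = x_2^2.

S(f_1,f_2): lcm = x_1x_2. S = -2x_2 - 2x_3 + 3.
  reduce S modulo (f_1, f_2, f_3):
  remainder -2x_3 + 3 ≠ 0; add g_4 = -2x_3 + 3 to the basis.

The other S-polynomials (S(f_1,f_3), S(f_2,f_3), S(f_1,g_4), S(f_2,g_4), S(f_3,g_4)) all reduce to 0 modulo the current basis, so we have a Gröbner basis.
Inter-reduce: drop elements whose leading term is divisible by another's, tail-reduce, and make monic.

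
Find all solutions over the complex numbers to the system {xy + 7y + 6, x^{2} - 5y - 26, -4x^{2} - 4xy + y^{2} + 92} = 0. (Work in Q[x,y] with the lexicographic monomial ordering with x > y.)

Compute a lex Gröbner basis by Buchberger's algorithm.
f_1 = xy + 7y + 6, LT = xy.
f_2 = x^{2} - 5y - 26, LT = x^{2}.
f_3 = -4x^{2} - 4xy + y^{2} + 92, LT = x^{2}.

S(f_1,f_2): lcm = x^{2}y. S = 7xy + 6x + 5y^{2} + 26y.
  leading term xy: subtract (7)·f_1 from 7xy + 6x + 5y^{2} + 26y → 6x + 5y^{2} - 23y - 42
  leading term x: no divisor's leading term divides it; move 6x to the remainder.
  leading term y^{2}: no divisor's leading term divides it; move 5y^{2} to the remainder.
  leading term y: no divisor's leading term divides it; move -23y to the remainder.
  leading term 1: no divisor's leading term divides it; move -42 to the remainder.
  remainder 6x + 5y^{2} - 23y - 42 ≠ 0; add h_4 = 6x + 5y^{2} - 23y - 42 to the basis.

S(f_1,f_3): lcm = x^{2}y. S = -xy^{2} + 7xy + 6x + \tfrac{1}{4}y^{3} + 23y.
  leading term xy^{2}: subtract (-y)·f_1 from -xy^{2} + 7xy + 6x + \tfrac{1}{4}y^{3} + 23y → 7xy + 6x + \tfrac{1}{4}y^{3} + 7y^{2} + 29y
  leading term xy: subtract (7)·f_1 from 7xy + 6x + \tfrac{1}{4}y^{3} + 7y^{2} + 29y → 6x + \tfrac{1}{4}y^{3} + 7y^{2} - 20y - 42
  leading term x: subtract (1)·h_4 from 6x + \tfrac{1}{4}y^{3} + 7y^{2} - 20y - 42 → \tfrac{1}{4}y^{3} + 2y^{2} + 3y
  leading term y^{3}: no divisor's leading term divides it; move \tfrac{1}{4}y^{3} to the remainder.
  leading term y^{2}: no divisor's leading term divides it; move 2y^{2} to the remainder.
  leading term y: no divisor's leading term divides it; move 3y to the remainder.
  remainder \tfrac{1}{4}y^{3} + 2y^{2} + 3y ≠ 0; add h_5 = \tfrac{1}{4}y^{3} + 2y^{2} + 3y to the basis.

S(f_2,f_3): lcm = x^{2}. S = -xy + \tfrac{1}{4}y^{2} - 5y - 3.
  leading term xy: subtract (-1)·f_1 from -xy + \tfrac{1}{4}y^{2} - 5y - 3 → \tfrac{1}{4}y^{2} + 2y + 3
  leading term y^{2}: no divisor's leading term divides it; move \tfrac{1}{4}y^{2} to the remainder.
  leading term y: no divisor's leading term divides it; move 2y to the remainder.
  leading term 1: no divisor's leading term divides it; move 3 to the remainder.
  remainder \tfrac{1}{4}y^{2} + 2y + 3 ≠ 0; add h_6 = \tfrac{1}{4}y^{2} + 2y + 3 to the basis.

S(f_1,h_4): lcm = xy. S = -\tfrac{5}{6}y^{3} + \tfrac{23}{6}y^{2} + 14y + 6.
  leading term y^{3}: subtract (-\tfrac{10}{3})·h_5 from -\tfrac{5}{6}y^{3} + \tfrac{23}{6}y^{2} + 14y + 6 → \tfrac{21}{2}y^{2} + 24y + 6
  leading term y^{2}: subtract (42)·h_6 from \tfrac{21}{2}y^{2} + 24y + 6 → -60y - 120
  leading term y: no divisor's leading term divides it; move -60y to the remainder.
  leading term 1: no divisor's leading term divides it; move -120 to the remainder.
  remainder -60y - 120 ≠ 0; add h_7 = -60y - 120 to the basis.

The other S-polynomials (S(f_2,h_4), S(f_3,h_4), S(f_1,h_5), S(f_2,h_5), S(f_3,h_5), S(h_4,h_5), S(f_1,h_6), S(f_2,h_6), S(f_3,h_6), S(h_4,h_6), S(h_5,h_6), S(f_1,h_7), S(f_2,h_7), S(f_3,h_7), S(h_4,h_7), S(h_5,h_7), S(h_6,h_7)) all reduce to 0 modulo the current basis, so we have a Gröbner basis.
Inter-reduce: drop elements whose leading term is divisible by another's, tail-reduce, and make monic.
Reduced Gröbner basis: {x + 4, y + 2}.

From the last basis element, y + 2 = 0, so y takes values in {-2}. Each choice, substituted upward through the basis, yields the corresponding point(s) of the solution set.
  y = -2: the earlier basis element becomes x + 4 = 0, giving x = -4 — point (-4, -2).

{(-4, -2)}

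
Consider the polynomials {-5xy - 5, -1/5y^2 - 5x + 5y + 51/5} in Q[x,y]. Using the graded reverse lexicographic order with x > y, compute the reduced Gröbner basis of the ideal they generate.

G = {x^2 - 51/25x - 1/25y + 1, xy + 1, y^2 + 25x - 25y - 51}

f_1 = -5xy - 5, LT = xy.
f_2 = -1/5y^2 - 5x + 5y + 51/5, LT = y^2.

S(f_1,f_2): lcm = xy^2. S = -25x^2 + 25xy + 51x + y.
  reduce S modulo (f_1, f_2):
  remainder -25x^2 + 51x + y - 25 ≠ 0; add g_3 = -25x^2 + 51x + y - 25 to the basis.

The other S-polynomials (S(f_1,g_3), S(f_2,g_3)) all reduce to 0 modulo the current basis, so we have a Gröbner basis.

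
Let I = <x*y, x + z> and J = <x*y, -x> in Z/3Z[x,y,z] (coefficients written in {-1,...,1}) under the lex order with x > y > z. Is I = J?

No, the ideals differ.

For a fixed monomial order, each ideal has a unique reduced Gröbner basis; comparing bases decides equality.
Buchberger on the first generating set:
f_1 = x*y, LT = x*y.
f_2 = x + z, LT = x.

S(f_1,f_2): lcm = x*y. S = -y*z.
  reduce S modulo (f_1, f_2):
  remainder -y*z ≠ 0; add g_3 = -y*z to the basis.

The other S-polynomials (S(f_1,g_3), S(f_2,g_3)) all reduce to 0 modulo the current basis, so we have a Gröbner basis.
Inter-reduce: drop elements whose leading term is divisible by another's, tail-reduce, and make monic.
Reduced Gröbner basis: {x + z, y*z}.

Buchberger on the second generating set:
h_1 = x*y, LT = x*y.
h_2 = -x, LT = x.

The S-polynomials (S(h_1,h_2)) all reduce to 0 modulo the current basis, so we have a Gröbner basis.
Inter-reduce: drop elements whose leading term is divisible by another's, tail-reduce, and make monic.
Reduced Gröbner basis: {x}.

Since the reduced bases disagree, the two ideals are not the same.
The same test decides containment: I ⊆ J iff every generator of I reduces to 0 modulo a Gröbner basis of J.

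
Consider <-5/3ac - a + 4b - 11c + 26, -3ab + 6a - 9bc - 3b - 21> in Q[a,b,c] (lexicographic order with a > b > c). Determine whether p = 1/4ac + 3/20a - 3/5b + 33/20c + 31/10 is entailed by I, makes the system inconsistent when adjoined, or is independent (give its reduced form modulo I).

First compute the reduced Gröbner basis of I by Buchberger's algorithm.
f_1 = -5/3ac - a + 4b - 11c + 26, LT = ac.
f_2 = -3ab + 6a - 9bc - 3b - 21, LT = ab.

S(f_1,f_2): lcm = abc. S = 3/5ab + 2ac - 12/5b^2 - 3bc^2 + 28/5bc - 78/5b - 7c.
  leading term ab: subtract (-1/5)·f_2 from 3/5ab + 2ac - 12/5b^2 - 3bc^2 + 28/5bc - 78/5b - 7c → 2ac + 6/5a - 12/5b^2 - 3bc^2 + 19/5bc - 81/5b - 7c - 21/5
  leading term ac: subtract (-6/5)·f_1 from 2ac + 6/5a - 12/5b^2 - 3bc^2 + 19/5bc - 81/5b - 7c - 21/5 → -12/5b^2 - 3bc^2 + 19/5bc - 57/5b - 101/5c + 27
  leading term b^2: no divisor's leading term divides it; move -12/5b^2 to the remainder.
  leading term bc^2: no divisor's leading term divides it; move -3bc^2 to the remainder.
  leading term bc: no divisor's leading term divides it; move 19/5bc to the remainder.
  leading term b: no divisor's leading term divides it; move -57/5b to the remainder.
  leading term c: no divisor's leading term divides it; move -101/5c to the remainder.
  leading term 1: no divisor's leading term divides it; move 27 to the remainder.
  remainder -12/5b^2 - 3bc^2 + 19/5bc - 57/5b - 101/5c + 27 ≠ 0; add h_3 = -12/5b^2 - 3bc^2 + 19/5bc - 57/5b - 101/5c + 27 to the basis.

The other S-polynomials (S(f_1,h_3), S(f_2,h_3)) all reduce to 0 modulo the current basis, so we have a Gröbner basis.
Inter-reduce: drop elements whose leading term is divisible by another's, tail-reduce, and make monic.
Reduced Gröbner basis: {ab - 2a + 3bc + b + 7, ac + 3/5a - 12/5b + 33/5c - 78/5, b^2 + 5/4bc^2 - 19/12bc + 19/4b + 101/12c - 45/4}.
Label its elements g_1 = ab - 2a + 3bc + b + 7, g_2 = ac + 3/5a - 12/5b + 33/5c - 78/5, g_3 = b^2 + 5/4bc^2 - 19/12bc + 19/4b + 101/12c - 45/4.

Reduce p = 1/4ac + 3/20a - 3/5b + 33/20c + 31/10 modulo G:
  leading term ac: subtract (1/4)·g_2 from 1/4ac + 3/20a - 3/5b + 33/20c + 31/10 → 7
  leading term 1: no divisor's leading term divides it; move 7 to the remainder.
  normal form = 7.
The normal form is nonzero, so p ∉ I. Since p minus its normal form lies in I, I + (p) = I + (r) where r = 7; decide whether this ideal is the whole ring.
Here r = 7 is a nonzero constant, hence a unit: 1 ∈ I + (p), the Gröbner basis of I + (p) is {1}, and the enlarged system has no common solution — adjoining p is inconsistent.

Ideal membership is decidable via reduction modulo a Gröbner basis.

Adjoining 1/4ac + 3/20a - 3/5b + 33/20c + 31/10 makes the ideal the whole ring: the system is inconsistent.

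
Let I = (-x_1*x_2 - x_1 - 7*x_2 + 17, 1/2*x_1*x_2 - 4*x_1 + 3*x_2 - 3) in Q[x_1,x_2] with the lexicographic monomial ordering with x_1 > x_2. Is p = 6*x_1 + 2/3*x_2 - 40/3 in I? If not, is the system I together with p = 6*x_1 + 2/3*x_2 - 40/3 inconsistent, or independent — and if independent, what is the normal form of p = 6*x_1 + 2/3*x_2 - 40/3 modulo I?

Adjoining 6*x_1 + 2/3*x_2 - 40/3 makes the ideal the whole ring: the system is inconsistent.

First compute the reduced Gröbner basis of I by Buchberger's algorithm.
f_1 = -x_1*x_2 - x_1 - 7*x_2 + 17, LT = x_1*x_2.
f_2 = 1/2*x_1*x_2 - 4*x_1 + 3*x_2 - 3, LT = x_1*x_2.

S(f_1,f_2): lcm = x_1*x_2. S = 9*x_1 + x_2 - 11.
  leading term x_1: no divisor's leading term divides it; move 9*x_1 to the remainder.
  leading term x_2: no divisor's leading term divides it; move x_2 to the remainder.
  leading term 1: no divisor's leading term divides it; move -11 to the remainder.
  remainder 9*x_1 + x_2 - 11 ≠ 0; add h_3 = 9*x_1 + x_2 - 11 to the basis.

S(f_1,h_3): lcm = x_1*x_2. S = x_1 - 1/9*x_2**2 + 74/9*x_2 - 17.
  leading term x_1: subtract (1/9)·h_3 from x_1 - 1/9*x_2**2 + 74/9*x_2 - 17 → -1/9*x_2**2 + 73/9*x_2 - 142/9
  leading term x_2**2: no divisor's leading term divides it; move -1/9*x_2**2 to the remainder.
  leading term x_2: no divisor's leading term divides it; move 73/9*x_2 to the remainder.
  leading term 1: no divisor's leading term divides it; move -142/9 to the remainder.
  remainder -1/9*x_2**2 + 73/9*x_2 - 142/9 ≠ 0; add h_4 = -1/9*x_2**2 + 73/9*x_2 - 142/9 to the basis.

The other S-polynomials (S(f_2,h_3), S(f_1,h_4), S(f_2,h_4), S(h_3,h_4)) all reduce to 0 modulo the current basis, so we have a Gröbner basis.
Inter-reduce: drop elements whose leading term is divisible by another's, tail-reduce, and make monic.
Reduced Gröbner basis: {x_1 + 1/9*x_2 - 11/9, x_2**2 - 73*x_2 + 142}.
Label its elements g_1 = x_1 + 1/9*x_2 - 11/9, g_2 = x_2**2 - 73*x_2 + 142.

Reduce p = 6*x_1 + 2/3*x_2 - 40/3 modulo G:
  leading term x_1: subtract (6)·g_1 from 6*x_1 + 2/3*x_2 - 40/3 → -6
  leading term 1: no divisor's leading term divides it; move -6 to the remainder.
  normal form = -6.
The normal form is nonzero, so p ∉ I. Since p minus its normal form lies in I, I + (p) = I + (r) where r = -6; decide whether this ideal is the whole ring.
Here r = -6 is a nonzero constant, hence a unit: 1 ∈ I + (p), the Gröbner basis of I + (p) is {1}, and the enlarged system has no common solution — adjoining p is inconsistent.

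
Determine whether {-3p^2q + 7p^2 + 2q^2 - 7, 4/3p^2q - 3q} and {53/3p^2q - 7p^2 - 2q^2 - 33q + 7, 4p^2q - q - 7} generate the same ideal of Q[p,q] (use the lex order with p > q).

No, the ideals differ.

Two ideals are equal iff their reduced Gröbner bases coincide (the reduced basis is unique for a fixed ordering).
Buchberger on the first generating set:
f_1 = -3p^2q + 7p^2 + 2q^2 - 7, LT = p^2q.
f_2 = 4/3p^2q - 3q, LT = p^2q.

S(f_1,f_2): lcm = p^2q. S = -7/3p^2 - 2/3q^2 + 9/4q + 7/3.
  leading term p^2: no divisor's leading term divides it; move -7/3p^2 to the remainder.
  leading term q^2: no divisor's leading term divides it; move -2/3q^2 to the remainder.
  leading term q: no divisor's leading term divides it; move 9/4q to the remainder.
  leading term 1: no divisor's leading term divides it; move 7/3 to the remainder.
  remainder -7/3p^2 - 2/3q^2 + 9/4q + 7/3 ≠ 0; add g_3 = -7/3p^2 - 2/3q^2 + 9/4q + 7/3 to the basis.

S(f_1,g_3): lcm = p^2q. S = -7/3p^2 - 2/7q^3 + 25/84q^2 + q + 7/3.
  leading term p^2: subtract (1)·g_3 from -7/3p^2 - 2/7q^3 + 25/84q^2 + q + 7/3 → -2/7q^3 + 27/28q^2 - 5/4q
  leading term q^3: no divisor's leading term divides it; move -2/7q^3 to the remainder.
  leading term q^2: no divisor's leading term divides it; move 27/28q^2 to the remainder.
  leading term q: no divisor's leading term divides it; move -5/4q to the remainder.
  remainder -2/7q^3 + 27/28q^2 - 5/4q ≠ 0; add g_4 = -2/7q^3 + 27/28q^2 - 5/4q to the basis.

The other S-polynomials (S(f_2,g_3), S(f_1,g_4), S(f_2,g_4), S(g_3,g_4)) all reduce to 0 modulo the current basis, so we have a Gröbner basis.
Inter-reduce: drop elements whose leading term is divisible by another's, tail-reduce, and make monic.
Reduced Gröbner basis: {p^2 + 2/7q^2 - 27/28q - 1, q^3 - 27/8q^2 + 35/8q}.

Buchberger on the second generating set:
h_1 = 53/3p^2q - 7p^2 - 2q^2 - 33q + 7, LT = p^2q.
h_2 = 4p^2q - q - 7, LT = p^2q.

S(h_1,h_2): lcm = p^2q. S = -21/53p^2 - 6/53q^2 - 343/212q + 455/212.
  leading term p^2: no divisor's leading term divides it; move -21/53p^2 to the remainder.
  leading term q^2: no divisor's leading term divides it; move -6/53q^2 to the remainder.
  leading term q: no divisor's leading term divides it; move -343/212q to the remainder.
  leading term 1: no divisor's leading term divides it; move 455/212 to the remainder.
  remainder -21/53p^2 - 6/53q^2 - 343/212q + 455/212 ≠ 0; add k_3 = -21/53p^2 - 6/53q^2 - 343/212q + 455/212 to the basis.

S(h_1,k_3): lcm = p^2q. S = -21/53p^2 - 2/7q^3 - 2669/636q^2 + 2257/636q + 21/53.
  leading term p^2: subtract (1)·k_3 from -21/53p^2 - 2/7q^3 - 2669/636q^2 + 2257/636q + 21/53 → -2/7q^3 - 49/12q^2 + 31/6q - 7/4
  leading term q^3: no divisor's leading term divides it; move -2/7q^3 to the remainder.
  leading term q^2: no divisor's leading term divides it; move -49/12q^2 to the remainder.
  leading term q: no divisor's leading term divides it; move 31/6q to the remainder.
  leading term 1: no divisor's leading term divides it; move -7/4 to the remainder.
  remainder -2/7q^3 - 49/12q^2 + 31/6q - 7/4 ≠ 0; add k_4 = -2/7q^3 - 49/12q^2 + 31/6q - 7/4 to the basis.

The other S-polynomials (S(h_2,k_3), S(h_1,k_4), S(h_2,k_4), S(k_3,k_4)) all reduce to 0 modulo the current basis, so we have a Gröbner basis.
Inter-reduce: drop elements whose leading term is divisible by another's, tail-reduce, and make monic.
Reduced Gröbner basis: {p^2 + 2/7q^2 + 49/12q - 65/12, q^3 + 343/24q^2 - 217/12q + 49/8}.

These differ, so the ideals are not equal.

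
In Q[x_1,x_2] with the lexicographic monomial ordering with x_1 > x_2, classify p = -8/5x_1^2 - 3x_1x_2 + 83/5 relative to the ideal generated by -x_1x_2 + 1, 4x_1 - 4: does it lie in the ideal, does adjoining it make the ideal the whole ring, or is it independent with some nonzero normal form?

First compute the reduced Gröbner basis of I by Buchberger's algorithm.
f_1 = -x_1x_2 + 1, LT = x_1x_2.
f_2 = 4x_1 - 4, LT = x_1.

S(f_1,f_2): lcm = x_1x_2. S = x_2 - 1.
  reduce S modulo (f_1, f_2):
  remainder x_2 - 1 ≠ 0; add h_3 = x_2 - 1 to the basis.

The other S-polynomials (S(f_1,h_3), S(f_2,h_3)) all reduce to 0 modulo the current basis, so we have a Gröbner basis.
Inter-reduce: drop elements whose leading term is divisible by another's, tail-reduce, and make monic.
Reduced Gröbner basis: {x_1 - 1, x_2 - 1}.
Label its elements g_1 = x_1 - 1, g_2 = x_2 - 1.

Reduce p = -8/5x_1^2 - 3x_1x_2 + 83/5 modulo G:
  leading term x_1^2: subtract (-8/5x_1)·g_1 from -8/5x_1^2 - 3x_1x_2 + 83/5 → -3x_1x_2 - 8/5x_1 + 83/5
  leading term x_1x_2: subtract (-3x_2)·g_1 from -3x_1x_2 - 8/5x_1 + 83/5 → -8/5x_1 - 3x_2 + 83/5
  leading term x_1: subtract (-8/5)·g_1 from -8/5x_1 - 3x_2 + 83/5 → -3x_2 + 15
  leading term x_2: subtract (-3)·g_2 from -3x_2 + 15 → 12
  leading term 1: no divisor's leading term divides it; move 12 to the remainder.
  normal form = 12.
The normal form is nonzero, so p ∉ I. Since p minus its normal form lies in I, I + (p) = I + (r) where r = 12; decide whether this ideal is the whole ring.
Here r = 12 is a nonzero constant, hence a unit: 1 ∈ I + (p), the Gröbner basis of I + (p) is {1}, and the enlarged system has no common solution — adjoining p is inconsistent.

Adjoining -8/5x_1^2 - 3x_1x_2 + 83/5 makes the ideal the whole ring: the system is inconsistent.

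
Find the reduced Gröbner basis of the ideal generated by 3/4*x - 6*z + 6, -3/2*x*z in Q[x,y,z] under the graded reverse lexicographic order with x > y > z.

G = {z**2 - z, x - 8*z + 8}

f_1 = 3/4*x - 6*z + 6, LT = x.
f_2 = -3/2*x*z, LT = x*z.

S(f_1,f_2): lcm = x*z. S = -8*z**2 + 8*z.
  leading term z**2: no divisor's leading term divides it; move -8*z**2 to the remainder.
  leading term z: no divisor's leading term divides it; move 8*z to the remainder.
  remainder -8*z**2 + 8*z ≠ 0; add g_3 = -8*z**2 + 8*z to the basis.

The other S-polynomials (S(f_1,g_3), S(f_2,g_3)) all reduce to 0 modulo the current basis, so we have a Gröbner basis.
Inter-reduce: drop elements whose leading term is divisible by another's, tail-reduce, and make monic.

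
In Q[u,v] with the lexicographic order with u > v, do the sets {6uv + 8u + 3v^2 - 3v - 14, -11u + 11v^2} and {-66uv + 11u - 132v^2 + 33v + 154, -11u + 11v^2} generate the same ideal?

Two ideals are equal iff their reduced Gröbner bases coincide (the reduced basis is unique for a fixed ordering).
Buchberger on the first generating set:
f_1 = 6uv + 8u + 3v^2 - 3v - 14, LT = uv.
f_2 = -11u + 11v^2, LT = u.

S(f_1,f_2): lcm = uv. S = 4/3u + v^3 + 1/2v^2 - 1/2v - 7/3.
  leading term u: subtract (-4/33)·f_2 from 4/3u + v^3 + 1/2v^2 - 1/2v - 7/3 → v^3 + 11/6v^2 - 1/2v - 7/3
  leading term v^3: no divisor's leading term divides it; move v^3 to the remainder.
  leading term v^2: no divisor's leading term divides it; move 11/6v^2 to the remainder.
  leading term v: no divisor's leading term divides it; move -1/2v to the remainder.
  leading term 1: no divisor's leading term divides it; move -7/3 to the remainder.
  remainder v^3 + 11/6v^2 - 1/2v - 7/3 ≠ 0; add g_3 = v^3 + 11/6v^2 - 1/2v - 7/3 to the basis.

The other S-polynomials (S(f_1,g_3), S(f_2,g_3)) all reduce to 0 modulo the current basis, so we have a Gröbner basis.
Inter-reduce: drop elements whose leading term is divisible by another's, tail-reduce, and make monic.
Reduced Gröbner basis: {u - v^2, v^3 + 11/6v^2 - 1/2v - 7/3}.

Buchberger on the second generating set:
h_1 = -66uv + 11u - 132v^2 + 33v + 154, LT = uv.
h_2 = -11u + 11v^2, LT = u.

S(h_1,h_2): lcm = uv. S = -1/6u + v^3 + 2v^2 - 1/2v - 7/3.
  leading term u: subtract (1/66)·h_2 from -1/6u + v^3 + 2v^2 - 1/2v - 7/3 → v^3 + 11/6v^2 - 1/2v - 7/3
  leading term v^3: no divisor's leading term divides it; move v^3 to the remainder.
  leading term v^2: no divisor's leading term divides it; move 11/6v^2 to the remainder.
  leading term v: no divisor's leading term divides it; move -1/2v to the remainder.
  leading term 1: no divisor's leading term divides it; move -7/3 to the remainder.
  remainder v^3 + 11/6v^2 - 1/2v - 7/3 ≠ 0; add k_3 = v^3 + 11/6v^2 - 1/2v - 7/3 to the basis.

The other S-polynomials (S(h_1,k_3), S(h_2,k_3)) all reduce to 0 modulo the current basis, so we have a Gröbner basis.
Inter-reduce: drop elements whose leading term is divisible by another's, tail-reduce, and make monic.
Reduced Gröbner basis: {u - v^2, v^3 + 11/6v^2 - 1/2v - 7/3}.

The two bases agree; hence the ideals are identical.

Yes, the ideals are equal.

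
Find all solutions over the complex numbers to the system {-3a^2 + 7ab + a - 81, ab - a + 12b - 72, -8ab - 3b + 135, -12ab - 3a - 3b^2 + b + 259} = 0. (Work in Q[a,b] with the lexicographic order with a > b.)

{(3, 5)}

Compute a lex Gröbner basis by Buchberger's algorithm.
f_1 = -3a^2 + 7ab + a - 81, LT = a^2.
f_2 = ab - a + 12b - 72, LT = ab.
f_3 = -8ab - 3b + 135, LT = ab.
f_4 = -12ab - 3a - 3b^2 + b + 259, LT = ab.

S(f_1,f_2): lcm = a^2b. S = a^2 - 7/3ab^2 - 37/3ab + 72a + 27b.
  leading term a^2: subtract (-1/3)·f_1 from a^2 - 7/3ab^2 - 37/3ab + 72a + 27b → -7/3ab^2 - 10ab + 217/3a + 27b - 27
  leading term ab^2: subtract (-7/3b)·f_2 from -7/3ab^2 - 10ab + 217/3a + 27b - 27 → -37/3ab + 217/3a + 28b^2 - 141b - 27
  leading term ab: subtract (-37/3)·f_2 from -37/3ab + 217/3a + 28b^2 - 141b - 27 → 60a + 28b^2 + 7b - 915
  leading term a: no divisor's leading term divides it; move 60a to the remainder.
  leading term b^2: no divisor's leading term divides it; move 28b^2 to the remainder.
  leading term b: no divisor's leading term divides it; move 7b to the remainder.
  leading term 1: no divisor's leading term divides it; move -915 to the remainder.
  remainder 60a + 28b^2 + 7b - 915 ≠ 0; add h_5 = 60a + 28b^2 + 7b - 915 to the basis.

S(f_1,f_3): lcm = a^2b. S = -7/3ab^2 - 17/24ab + 135/8a + 27b.
  leading term ab^2: subtract (-7/3b)·f_2 from -7/3ab^2 - 17/24ab + 135/8a + 27b → -73/24ab + 135/8a + 28b^2 - 141b
  leading term ab: subtract (-73/24)·f_2 from -73/24ab + 135/8a + 28b^2 - 141b → 83/6a + 28b^2 - 209/2b - 219
  leading term a: subtract (83/360)·h_5 from 83/6a + 28b^2 - 209/2b - 219 → 1939/90b^2 - 38201/360b - 193/24
  leading term b^2: no divisor's leading term divides it; move 1939/90b^2 to the remainder.
  leading term b: no divisor's leading term divides it; move -38201/360b to the remainder.
  leading term 1: no divisor's leading term divides it; move -193/24 to the remainder.
  remainder 1939/90b^2 - 38201/360b - 193/24 ≠ 0; add h_6 = 1939/90b^2 - 38201/360b - 193/24 to the basis.

S(f_1,f_4): lcm = a^2b. S = -1/4a^2 - 31/12ab^2 - 1/4ab + 259/12a + 27b.
  leading term a^2: subtract (1/12)·f_1 from -1/4a^2 - 31/12ab^2 - 1/4ab + 259/12a + 27b → -31/12ab^2 - 5/6ab + 43/2a + 27b + 27/4
  leading term ab^2: subtract (-31/12b)·f_2 from -31/12ab^2 - 5/6ab + 43/2a + 27b + 27/4 → -41/12ab + 43/2a + 31b^2 - 159b + 27/4
  leading term ab: subtract (-41/12)·f_2 from -41/12ab + 43/2a + 31b^2 - 159b + 27/4 → 217/12a + 31b^2 - 118b - 957/4
  leading term a: subtract (217/720)·h_5 from 217/12a + 31b^2 - 118b - 957/4 → 4061/180b^2 - 86479/720b + 1753/48
  leading term b^2: subtract (4061/3878)·h_6 from 4061/180b^2 - 86479/720b + 1753/48 → -34857/3878b + 174285/3878
  leading term b: no divisor's leading term divides it; move -34857/3878b to the remainder.
  leading term 1: no divisor's leading term divides it; move 174285/3878 to the remainder.
  remainder -34857/3878b + 174285/3878 ≠ 0; add h_7 = -34857/3878b + 174285/3878 to the basis.

The other S-polynomials (S(f_2,f_3), S(f_2,f_4), S(f_3,f_4), S(f_1,h_5), S(f_2,h_5), S(f_3,h_5), S(f_4,h_5), S(f_1,h_6), S(f_2,h_6), S(f_3,h_6), S(f_4,h_6), S(h_5,h_6), S(f_1,h_7), S(f_2,h_7), S(f_3,h_7), S(f_4,h_7), S(h_5,h_7), S(h_6,h_7)) all reduce to 0 modulo the current basis, so we have a Gröbner basis.
Inter-reduce: drop elements whose leading term is divisible by another's, tail-reduce, and make monic.
Reduced Gröbner basis: {a - 3, b - 5}.

From the last basis element, b - 5 = 0, so b takes values in {5}. Each choice, substituted upward through the basis, yields the corresponding point(s) of the solution set.
  b = 5: the earlier basis element becomes a - 3 = 0, giving a = 3 — point (3, 5).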